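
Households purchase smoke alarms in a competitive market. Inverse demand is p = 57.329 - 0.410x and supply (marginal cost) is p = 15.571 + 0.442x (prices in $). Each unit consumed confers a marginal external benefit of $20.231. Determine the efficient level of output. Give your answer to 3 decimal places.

Social marginal benefit = demand + MEB = 77.560 - 0.410x.
Set SMB = MC: 77.560 - 0.410x = 15.571 + 0.442x → x* = 72.7570.

x* = 72.757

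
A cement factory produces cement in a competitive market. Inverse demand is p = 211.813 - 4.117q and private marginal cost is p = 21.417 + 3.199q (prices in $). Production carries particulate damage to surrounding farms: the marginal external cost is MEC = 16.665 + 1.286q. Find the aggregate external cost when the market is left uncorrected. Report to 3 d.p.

$869.191

Market equilibrium (private): 21.417 + 3.199q = 211.813 - 4.117q → q_m = 26.0246.
Total external cost = ∫₀^{q_m} (16.665 + 1.286q) dq = 16.665×26.0246 + ½×1.286×26.0246² = 869.1909.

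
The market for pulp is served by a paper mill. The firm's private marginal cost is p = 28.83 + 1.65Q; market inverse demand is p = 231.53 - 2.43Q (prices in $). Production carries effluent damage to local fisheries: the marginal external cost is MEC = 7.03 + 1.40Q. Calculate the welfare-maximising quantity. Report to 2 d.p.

Q* = 35.71

Social marginal cost = private MC + MEC = 35.86 + 3.05Q.
Set SMC = demand: 35.86 + 3.05Q = 231.53 - 2.43Q → Q* = 35.7062.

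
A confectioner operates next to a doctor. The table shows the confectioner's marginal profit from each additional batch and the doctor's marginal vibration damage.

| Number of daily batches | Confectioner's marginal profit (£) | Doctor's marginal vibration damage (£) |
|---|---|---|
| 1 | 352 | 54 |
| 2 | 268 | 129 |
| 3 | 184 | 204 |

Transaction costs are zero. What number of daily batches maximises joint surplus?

2

Bargaining reaches the level where marginal profit last exceeds marginal vibration damage.
That holds through level 2 (268 ≥ 129) but not at 3 (184 < 204).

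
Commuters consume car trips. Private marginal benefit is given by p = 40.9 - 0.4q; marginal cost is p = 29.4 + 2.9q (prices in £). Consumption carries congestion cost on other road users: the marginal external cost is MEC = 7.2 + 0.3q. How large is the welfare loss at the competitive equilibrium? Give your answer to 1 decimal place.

Market equilibrium (private): 29.4 + 2.9q = 40.9 - 0.4q → q_m = 3.4848.
Social marginal benefit = demand − MEC = 33.7 - 0.7q.
Set SMB = MC: 33.7 - 0.7q = 29.4 + 2.9q → q* = 1.1944.
The welfare-loss triangle has base |q_m − q*| and height MEC(q_m) (the vertical gap between SMB and MC is zero at q* and MEC at q_m).
DWL = ½ × 2.2904 × 8.2455 = 9.4427.

DWL = £9.4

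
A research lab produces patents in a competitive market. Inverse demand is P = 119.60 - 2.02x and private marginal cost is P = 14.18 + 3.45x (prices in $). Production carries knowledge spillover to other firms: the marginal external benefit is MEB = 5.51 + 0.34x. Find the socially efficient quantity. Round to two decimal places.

x* = 21.62

Social marginal cost = private MC − MEB = 8.67 + 3.11x.
Set SMC = demand: 8.67 + 3.11x = 119.60 - 2.02x → x* = 21.6238.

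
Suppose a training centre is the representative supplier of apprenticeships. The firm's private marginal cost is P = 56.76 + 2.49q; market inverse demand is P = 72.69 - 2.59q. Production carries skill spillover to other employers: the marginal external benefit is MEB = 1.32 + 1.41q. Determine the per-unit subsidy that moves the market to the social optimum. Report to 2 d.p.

subsidy = 7.95 per unit

Social marginal cost = private MC − MEB = 55.44 + 1.08q.
Set SMC = demand: 55.44 + 1.08q = 72.69 - 2.59q → q* = 4.7003.
The Pigouvian subsidy equals MEB at q*: 1.32 + 1.41×4.7003 = 7.9474.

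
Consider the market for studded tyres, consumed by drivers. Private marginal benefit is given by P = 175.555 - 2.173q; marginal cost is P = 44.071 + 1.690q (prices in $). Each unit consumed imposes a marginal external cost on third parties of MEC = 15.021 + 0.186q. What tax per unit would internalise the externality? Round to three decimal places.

Social marginal benefit = demand − MEC = 160.534 - 2.359q.
Set SMB = MC: 160.534 - 2.359q = 44.071 + 1.690q → q* = 28.7634.
The Pigouvian tax equals MEC at q*: 15.021 + 0.186×28.7634 = 20.3710.

tax = $20.371 per unit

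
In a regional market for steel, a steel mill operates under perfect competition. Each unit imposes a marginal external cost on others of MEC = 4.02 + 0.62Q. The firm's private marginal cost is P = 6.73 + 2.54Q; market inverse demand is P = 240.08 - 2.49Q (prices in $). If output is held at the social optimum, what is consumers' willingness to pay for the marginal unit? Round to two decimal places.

Social marginal cost = private MC + MEC = 10.75 + 3.16Q.
Set SMC = demand: 10.75 + 3.16Q = 240.08 - 2.49Q → Q* = 40.5894.
Consumer price on the demand curve at Q*: 240.08 − 2.49×40.5894 = 139.0124.

P = $139.01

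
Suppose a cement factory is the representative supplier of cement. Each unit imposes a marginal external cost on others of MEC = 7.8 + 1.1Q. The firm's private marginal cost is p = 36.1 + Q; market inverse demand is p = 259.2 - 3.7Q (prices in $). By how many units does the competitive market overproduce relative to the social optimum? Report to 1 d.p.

10.3 units

Market equilibrium (private): 36.1 + Q = 259.2 - 3.7Q → Q_m = 47.4681.
Social marginal cost = private MC + MEC = 43.9 + 2.1Q.
Set SMC = demand: 43.9 + 2.1Q = 259.2 - 3.7Q → Q* = 37.1207.
Gap = |47.4681 − 37.1207| = 10.3474.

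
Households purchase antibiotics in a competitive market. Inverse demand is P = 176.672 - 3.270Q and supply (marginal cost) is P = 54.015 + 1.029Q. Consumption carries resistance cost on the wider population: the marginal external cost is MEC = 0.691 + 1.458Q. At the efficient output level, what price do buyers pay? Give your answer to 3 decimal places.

P = 107.395

Social marginal benefit = demand − MEC = 175.981 - 4.728Q.
Set SMB = MC: 175.981 - 4.728Q = 54.015 + 1.029Q → Q* = 21.1857.
Consumer price on the demand curve at Q*: 176.672 − 3.270×21.1857 = 107.3948.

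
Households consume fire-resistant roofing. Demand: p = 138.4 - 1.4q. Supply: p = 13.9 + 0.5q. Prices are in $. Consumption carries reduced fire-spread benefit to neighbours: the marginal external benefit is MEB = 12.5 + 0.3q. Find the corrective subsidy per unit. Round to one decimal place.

subsidy = $38.2 per unit

Social marginal benefit = demand + MEB = 150.9 - 1.1q.
Set SMB = MC: 150.9 - 1.1q = 13.9 + 0.5q → q* = 85.6250.
The Pigouvian subsidy equals MEB at q*: 12.5 + 0.3×85.6250 = 38.1875.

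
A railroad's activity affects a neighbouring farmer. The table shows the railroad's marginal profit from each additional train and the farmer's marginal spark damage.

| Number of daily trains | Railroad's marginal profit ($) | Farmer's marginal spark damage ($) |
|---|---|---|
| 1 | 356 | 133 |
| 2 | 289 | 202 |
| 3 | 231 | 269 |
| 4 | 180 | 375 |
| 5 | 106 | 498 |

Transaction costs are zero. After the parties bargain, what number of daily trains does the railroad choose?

2

Bargaining reaches the level where marginal profit last exceeds marginal spark damage.
That holds through level 2 (289 ≥ 202) but not at 3 (231 < 269).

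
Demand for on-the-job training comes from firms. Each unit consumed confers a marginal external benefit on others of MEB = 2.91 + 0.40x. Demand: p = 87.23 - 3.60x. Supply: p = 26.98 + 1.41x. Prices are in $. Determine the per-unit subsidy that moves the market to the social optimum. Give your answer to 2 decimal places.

subsidy = $8.39 per unit

Social marginal benefit = demand + MEB = 90.14 - 3.20x.
Set SMB = MC: 90.14 - 3.20x = 26.98 + 1.41x → x* = 13.7007.
The Pigouvian subsidy equals MEB at x*: 2.91 + 0.40×13.7007 = 8.3903.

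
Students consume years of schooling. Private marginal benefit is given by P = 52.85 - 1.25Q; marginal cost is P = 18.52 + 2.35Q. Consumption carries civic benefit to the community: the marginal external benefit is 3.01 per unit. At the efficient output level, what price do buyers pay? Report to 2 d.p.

Social marginal benefit = demand + MEB = 55.86 - 1.25Q.
Set SMB = MC: 55.86 - 1.25Q = 18.52 + 2.35Q → Q* = 10.3722.
Consumer price on the demand curve at Q*: 52.85 − 1.25×10.3722 = 39.8848.

P = 39.88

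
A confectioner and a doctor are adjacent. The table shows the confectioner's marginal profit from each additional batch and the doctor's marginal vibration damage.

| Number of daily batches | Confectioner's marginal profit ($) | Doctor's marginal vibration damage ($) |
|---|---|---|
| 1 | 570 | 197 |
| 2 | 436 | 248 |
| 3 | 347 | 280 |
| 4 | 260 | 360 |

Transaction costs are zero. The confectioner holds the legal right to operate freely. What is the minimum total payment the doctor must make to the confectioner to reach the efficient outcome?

Left alone the confectioner would choose level 4 (marginal profit stays positive).
Efficient level: k* = 3 (marginal profit ≥ marginal vibration damage through 3).
The doctor must at least cover the confectioner's forgone profit from cutting 4→3: 260 = 260.

$260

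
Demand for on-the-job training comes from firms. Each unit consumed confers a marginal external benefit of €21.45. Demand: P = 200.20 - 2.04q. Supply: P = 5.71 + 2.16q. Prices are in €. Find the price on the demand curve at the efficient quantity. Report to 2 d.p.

P = €95.31

Social marginal benefit = demand + MEB = 221.65 - 2.04q.
Set SMB = MC: 221.65 - 2.04q = 5.71 + 2.16q → q* = 51.4143.
Consumer price on the demand curve at q*: 200.20 − 2.04×51.4143 = 95.3148.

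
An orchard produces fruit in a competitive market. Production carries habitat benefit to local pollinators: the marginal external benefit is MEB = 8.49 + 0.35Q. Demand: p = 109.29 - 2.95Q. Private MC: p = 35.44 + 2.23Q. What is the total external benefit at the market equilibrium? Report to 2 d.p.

Market equilibrium (private): 35.44 + 2.23Q = 109.29 - 2.95Q → Q_m = 14.2568.
Total external benefit = ∫₀^{Q_m} (8.49 + 0.35Q) dQ = 8.49×14.2568 + ½×0.35×14.2568² = 156.6101.

156.61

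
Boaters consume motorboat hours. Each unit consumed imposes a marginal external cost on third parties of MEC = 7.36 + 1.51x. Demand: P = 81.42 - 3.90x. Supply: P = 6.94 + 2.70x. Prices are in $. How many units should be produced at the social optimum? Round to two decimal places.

x* = 8.28

Social marginal benefit = demand − MEC = 74.06 - 5.41x.
Set SMB = MC: 74.06 - 5.41x = 6.94 + 2.70x → x* = 8.2762.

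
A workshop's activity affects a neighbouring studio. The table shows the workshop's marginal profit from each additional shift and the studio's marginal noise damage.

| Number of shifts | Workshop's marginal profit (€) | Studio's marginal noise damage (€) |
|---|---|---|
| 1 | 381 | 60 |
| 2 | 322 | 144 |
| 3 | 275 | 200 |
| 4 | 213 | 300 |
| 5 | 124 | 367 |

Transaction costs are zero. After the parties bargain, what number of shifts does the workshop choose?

Bargaining reaches the level where marginal profit last exceeds marginal noise damage.
That holds through level 3 (275 ≥ 200) but not at 4 (213 < 300).

3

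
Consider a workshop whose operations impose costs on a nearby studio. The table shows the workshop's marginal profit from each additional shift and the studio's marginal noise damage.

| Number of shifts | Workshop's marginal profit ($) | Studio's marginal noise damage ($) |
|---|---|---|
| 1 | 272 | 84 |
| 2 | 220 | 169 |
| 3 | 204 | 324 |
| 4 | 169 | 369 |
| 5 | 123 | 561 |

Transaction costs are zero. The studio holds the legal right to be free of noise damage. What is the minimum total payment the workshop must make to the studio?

$253

Efficient level: marginal profit ≥ marginal noise damage through level 2, so k* = 2.
With the studio holding the right, the workshop must at least compensate total damage at k*: 84 + 169 = 253.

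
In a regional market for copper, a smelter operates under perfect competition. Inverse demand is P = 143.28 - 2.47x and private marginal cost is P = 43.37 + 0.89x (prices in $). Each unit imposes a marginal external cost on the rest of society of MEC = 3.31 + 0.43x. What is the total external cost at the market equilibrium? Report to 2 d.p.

Market equilibrium (private): 43.37 + 0.89x = 143.28 - 2.47x → x_m = 29.7351.
Total external cost = ∫₀^{x_m} (3.31 + 0.43x) dx = 3.31×29.7351 + ½×0.43×29.7351² = 288.5211.

$288.52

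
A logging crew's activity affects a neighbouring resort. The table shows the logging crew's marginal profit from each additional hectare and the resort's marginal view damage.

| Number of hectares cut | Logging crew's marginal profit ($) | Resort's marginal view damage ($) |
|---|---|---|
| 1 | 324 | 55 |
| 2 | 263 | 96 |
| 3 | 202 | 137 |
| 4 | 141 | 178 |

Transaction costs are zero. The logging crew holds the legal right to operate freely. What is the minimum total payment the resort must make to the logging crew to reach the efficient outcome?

$141

Left alone the logging crew would choose level 4 (marginal profit stays positive).
Efficient level: k* = 3 (marginal profit ≥ marginal view damage through 3).
The resort must at least cover the logging crew's forgone profit from cutting 4→3: 141 = 141.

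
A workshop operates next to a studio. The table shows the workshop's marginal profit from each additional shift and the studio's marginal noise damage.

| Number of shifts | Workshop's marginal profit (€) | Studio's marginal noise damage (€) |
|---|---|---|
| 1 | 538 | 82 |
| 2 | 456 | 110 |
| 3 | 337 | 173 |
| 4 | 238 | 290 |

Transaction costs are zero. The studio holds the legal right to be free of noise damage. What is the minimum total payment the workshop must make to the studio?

€365

Efficient level: marginal profit ≥ marginal noise damage through level 3, so k* = 3.
With the studio holding the right, the workshop must at least compensate total damage at k*: 82 + 110 + 173 = 365.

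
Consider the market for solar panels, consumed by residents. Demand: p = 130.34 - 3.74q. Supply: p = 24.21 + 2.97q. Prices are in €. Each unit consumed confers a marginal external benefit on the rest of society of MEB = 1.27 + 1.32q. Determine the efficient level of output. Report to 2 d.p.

Social marginal benefit = demand + MEB = 131.61 - 2.42q.
Set SMB = MC: 131.61 - 2.42q = 24.21 + 2.97q → q* = 19.9258.

q* = 19.93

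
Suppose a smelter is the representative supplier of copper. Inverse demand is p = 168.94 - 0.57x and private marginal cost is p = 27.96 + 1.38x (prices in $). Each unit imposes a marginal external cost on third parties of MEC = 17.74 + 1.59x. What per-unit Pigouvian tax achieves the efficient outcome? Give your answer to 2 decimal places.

tax = $73.09 per unit

Social marginal cost = private MC + MEC = 45.70 + 2.97x.
Set SMC = demand: 45.70 + 2.97x = 168.94 - 0.57x → x* = 34.8136.
The Pigouvian tax equals MEC at x*: 17.74 + 1.59×34.8136 = 73.0936.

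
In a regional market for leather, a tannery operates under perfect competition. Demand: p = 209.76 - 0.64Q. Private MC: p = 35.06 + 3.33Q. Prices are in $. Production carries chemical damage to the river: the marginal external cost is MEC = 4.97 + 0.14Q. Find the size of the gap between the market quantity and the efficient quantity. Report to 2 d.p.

2.71 units

Market equilibrium (private): 35.06 + 3.33Q = 209.76 - 0.64Q → Q_m = 44.0050.
Social marginal cost = private MC + MEC = 40.03 + 3.47Q.
Set SMC = demand: 40.03 + 3.47Q = 209.76 - 0.64Q → Q* = 41.2968.
Gap = |44.0050 − 41.2968| = 2.7082.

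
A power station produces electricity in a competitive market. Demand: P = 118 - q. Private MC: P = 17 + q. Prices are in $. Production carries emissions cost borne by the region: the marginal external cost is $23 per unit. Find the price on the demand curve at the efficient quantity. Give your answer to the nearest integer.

Social marginal cost = private MC + MEC = 40 + q.
Set SMC = demand: 40 + q = 118 - q → q* = 39.0000.
Consumer price on the demand curve at q*: 118 − 1×39.0000 = 79.0000.

P = $79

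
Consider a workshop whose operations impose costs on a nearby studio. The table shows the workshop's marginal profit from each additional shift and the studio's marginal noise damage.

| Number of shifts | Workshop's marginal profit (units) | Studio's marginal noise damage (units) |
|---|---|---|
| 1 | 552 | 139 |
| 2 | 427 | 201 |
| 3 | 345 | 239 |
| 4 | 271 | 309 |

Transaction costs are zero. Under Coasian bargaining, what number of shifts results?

Bargaining reaches the level where marginal profit last exceeds marginal noise damage.
That holds through level 3 (345 ≥ 239) but not at 4 (271 < 309).

3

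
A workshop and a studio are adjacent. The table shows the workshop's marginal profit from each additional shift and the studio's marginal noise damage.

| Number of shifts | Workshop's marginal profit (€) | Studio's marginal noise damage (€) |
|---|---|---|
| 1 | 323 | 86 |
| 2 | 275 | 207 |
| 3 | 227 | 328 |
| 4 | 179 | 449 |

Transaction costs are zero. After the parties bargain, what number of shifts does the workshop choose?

Bargaining reaches the level where marginal profit last exceeds marginal noise damage.
That holds through level 2 (275 ≥ 207) but not at 3 (227 < 328).

2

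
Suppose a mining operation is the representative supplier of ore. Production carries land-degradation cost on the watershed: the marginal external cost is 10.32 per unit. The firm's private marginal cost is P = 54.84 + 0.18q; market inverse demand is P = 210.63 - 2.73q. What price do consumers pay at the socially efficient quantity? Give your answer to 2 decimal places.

P = 74.16

Social marginal cost = private MC + MEC = 65.16 + 0.18q.
Set SMC = demand: 65.16 + 0.18q = 210.63 - 2.73q → q* = 49.9897.
Consumer price on the demand curve at q*: 210.63 − 2.73×49.9897 = 74.1581.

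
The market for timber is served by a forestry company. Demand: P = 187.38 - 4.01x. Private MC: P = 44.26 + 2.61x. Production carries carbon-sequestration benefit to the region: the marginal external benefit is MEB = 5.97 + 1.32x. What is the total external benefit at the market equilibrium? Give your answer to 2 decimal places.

437.55

Market equilibrium (private): 44.26 + 2.61x = 187.38 - 4.01x → x_m = 21.6193.
Total external benefit = ∫₀^{x_m} (5.97 + 1.32x) dx = 5.97×21.6193 + ½×1.32×21.6193² = 437.5473.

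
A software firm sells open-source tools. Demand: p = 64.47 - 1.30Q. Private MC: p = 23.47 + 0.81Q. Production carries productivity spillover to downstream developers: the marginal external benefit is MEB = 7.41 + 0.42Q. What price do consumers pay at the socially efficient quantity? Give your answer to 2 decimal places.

Social marginal cost = private MC − MEB = 16.06 + 0.39Q.
Set SMC = demand: 16.06 + 0.39Q = 64.47 - 1.30Q → Q* = 28.6450.
Consumer price on the demand curve at Q*: 64.47 − 1.30×28.6450 = 27.2315.

P = 27.23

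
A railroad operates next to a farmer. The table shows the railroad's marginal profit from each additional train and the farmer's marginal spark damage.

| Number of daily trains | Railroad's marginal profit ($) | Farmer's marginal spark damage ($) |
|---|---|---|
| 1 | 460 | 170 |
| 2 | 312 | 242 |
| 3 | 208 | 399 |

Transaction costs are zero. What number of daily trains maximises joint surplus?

2

Bargaining reaches the level where marginal profit last exceeds marginal spark damage.
That holds through level 2 (312 ≥ 242) but not at 3 (208 < 399).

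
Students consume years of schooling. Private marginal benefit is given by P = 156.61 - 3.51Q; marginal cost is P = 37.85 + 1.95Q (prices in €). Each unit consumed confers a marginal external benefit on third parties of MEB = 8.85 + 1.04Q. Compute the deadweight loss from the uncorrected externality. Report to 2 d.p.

DWL = €112.04

Market equilibrium (private): 37.85 + 1.95Q = 156.61 - 3.51Q → Q_m = 21.7509.
Social marginal benefit = demand + MEB = 165.46 - 2.47Q.
Set SMB = MC: 165.46 - 2.47Q = 37.85 + 1.95Q → Q* = 28.8710.
Height of the DWL triangle at Q_m is SMB(Q_m) − MC(Q_m) = MEB(Q_m) = 31.4710.
DWL = ½ × 7.1201 × 31.4710 = 112.0383.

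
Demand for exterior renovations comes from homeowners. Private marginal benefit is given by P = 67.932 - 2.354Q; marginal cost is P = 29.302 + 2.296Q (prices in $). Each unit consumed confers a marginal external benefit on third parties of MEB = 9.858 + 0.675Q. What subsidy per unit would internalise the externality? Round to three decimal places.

Social marginal benefit = demand + MEB = 77.790 - 1.679Q.
Set SMB = MC: 77.790 - 1.679Q = 29.302 + 2.296Q → Q* = 12.1982.
The Pigouvian subsidy equals MEB at Q*: 9.858 + 0.675×12.1982 = 18.0918.

subsidy = $18.092 per unit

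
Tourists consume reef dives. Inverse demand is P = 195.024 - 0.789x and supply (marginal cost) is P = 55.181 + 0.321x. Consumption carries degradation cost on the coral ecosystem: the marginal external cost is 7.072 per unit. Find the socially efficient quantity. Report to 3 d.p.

x* = 119.614

Social marginal benefit = demand − MEC = 187.952 - 0.789x.
Set SMB = MC: 187.952 - 0.789x = 55.181 + 0.321x → x* = 119.6135.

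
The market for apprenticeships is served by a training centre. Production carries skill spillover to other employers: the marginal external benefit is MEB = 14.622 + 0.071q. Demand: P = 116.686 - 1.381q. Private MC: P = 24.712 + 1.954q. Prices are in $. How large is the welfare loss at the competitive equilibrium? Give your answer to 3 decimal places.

Market equilibrium (private): 24.712 + 1.954q = 116.686 - 1.381q → q_m = 27.5784.
Social marginal cost = private MC − MEB = 10.090 + 1.883q.
Set SMC = demand: 10.090 + 1.883q = 116.686 - 1.381q → q* = 32.6581.
The loss is the area between SMC and demand from q* to q_m; with linear curves that's a triangle of height MEB(q_m).
DWL = ½ × 5.0797 × 16.5801 = 42.1110.

DWL = $42.111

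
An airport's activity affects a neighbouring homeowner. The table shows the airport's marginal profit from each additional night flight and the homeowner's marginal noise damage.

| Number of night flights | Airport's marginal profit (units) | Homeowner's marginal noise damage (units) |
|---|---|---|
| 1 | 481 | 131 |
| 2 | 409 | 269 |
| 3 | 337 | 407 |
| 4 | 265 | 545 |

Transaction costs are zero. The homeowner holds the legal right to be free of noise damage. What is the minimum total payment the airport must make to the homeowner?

400

Efficient level: marginal profit ≥ marginal noise damage through level 2, so k* = 2.
With the homeowner holding the right, the airport must at least compensate total damage at k*: 131 + 269 = 400.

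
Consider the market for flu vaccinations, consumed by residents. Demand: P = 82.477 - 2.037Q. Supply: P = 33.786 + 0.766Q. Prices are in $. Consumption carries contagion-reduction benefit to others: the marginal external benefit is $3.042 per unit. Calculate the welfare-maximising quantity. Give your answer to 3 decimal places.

Q* = 18.456

Social marginal benefit = demand + MEB = 85.519 - 2.037Q.
Set SMB = MC: 85.519 - 2.037Q = 33.786 + 0.766Q → Q* = 18.4563.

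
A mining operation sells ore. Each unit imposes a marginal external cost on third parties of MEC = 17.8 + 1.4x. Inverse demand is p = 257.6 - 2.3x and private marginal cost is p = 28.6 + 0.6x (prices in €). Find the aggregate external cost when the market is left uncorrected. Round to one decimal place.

Market equilibrium (private): 28.6 + 0.6x = 257.6 - 2.3x → x_m = 78.9655.
Total external cost = ∫₀^{x_m} (17.8 + 1.4x) dx = 17.8×78.9655 + ½×1.4×78.9655² = 5770.4710.

€5770.5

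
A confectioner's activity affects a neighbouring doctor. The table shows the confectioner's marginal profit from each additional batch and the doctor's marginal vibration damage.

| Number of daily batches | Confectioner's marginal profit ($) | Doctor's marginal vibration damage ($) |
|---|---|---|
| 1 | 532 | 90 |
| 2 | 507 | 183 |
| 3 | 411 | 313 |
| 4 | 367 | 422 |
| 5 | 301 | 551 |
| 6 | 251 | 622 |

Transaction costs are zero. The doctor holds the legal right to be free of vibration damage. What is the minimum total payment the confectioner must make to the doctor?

$586

Efficient level: marginal profit ≥ marginal vibration damage through level 3, so k* = 3.
With the doctor holding the right, the confectioner must at least compensate total damage at k*: 90 + 183 + 313 = 586.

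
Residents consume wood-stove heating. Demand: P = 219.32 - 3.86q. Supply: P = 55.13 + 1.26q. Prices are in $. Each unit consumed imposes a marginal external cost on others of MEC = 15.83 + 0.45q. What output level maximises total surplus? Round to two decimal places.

q* = 26.64

Social marginal benefit = demand − MEC = 203.49 - 4.31q.
Set SMB = MC: 203.49 - 4.31q = 55.13 + 1.26q → q* = 26.6355.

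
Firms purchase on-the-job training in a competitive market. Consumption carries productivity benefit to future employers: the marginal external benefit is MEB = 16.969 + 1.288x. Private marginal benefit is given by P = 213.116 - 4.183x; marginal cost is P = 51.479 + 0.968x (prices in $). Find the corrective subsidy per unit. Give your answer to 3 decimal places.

Social marginal benefit = demand + MEB = 230.085 - 2.895x.
Set SMB = MC: 230.085 - 2.895x = 51.479 + 0.968x → x* = 46.2351.
The Pigouvian subsidy equals MEB at x*: 16.969 + 1.288×46.2351 = 76.5198.

subsidy = $76.520 per unit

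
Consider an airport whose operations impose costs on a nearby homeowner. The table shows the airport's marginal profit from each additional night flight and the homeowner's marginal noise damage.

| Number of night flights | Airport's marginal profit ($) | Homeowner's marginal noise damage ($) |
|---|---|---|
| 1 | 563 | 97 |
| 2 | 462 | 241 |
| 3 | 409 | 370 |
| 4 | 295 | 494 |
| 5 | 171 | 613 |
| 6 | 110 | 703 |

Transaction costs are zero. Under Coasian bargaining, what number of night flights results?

Bargaining reaches the level where marginal profit last exceeds marginal noise damage.
That holds through level 3 (409 ≥ 370) but not at 4 (295 < 494).

3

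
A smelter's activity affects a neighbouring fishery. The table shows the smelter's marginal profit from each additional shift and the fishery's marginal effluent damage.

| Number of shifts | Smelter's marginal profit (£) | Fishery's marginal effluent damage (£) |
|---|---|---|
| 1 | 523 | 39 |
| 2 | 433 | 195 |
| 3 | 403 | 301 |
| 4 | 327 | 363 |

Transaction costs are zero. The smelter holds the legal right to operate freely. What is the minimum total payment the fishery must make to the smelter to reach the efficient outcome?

Left alone the smelter would choose level 4 (marginal profit stays positive).
Efficient level: k* = 3 (marginal profit ≥ marginal effluent damage through 3).
The fishery must at least cover the smelter's forgone profit from cutting 4→3: 327 = 327.

£327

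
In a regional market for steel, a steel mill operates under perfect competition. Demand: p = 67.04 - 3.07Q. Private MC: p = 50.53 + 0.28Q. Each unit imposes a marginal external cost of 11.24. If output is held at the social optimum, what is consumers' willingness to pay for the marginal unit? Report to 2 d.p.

Social marginal cost = private MC + MEC = 61.77 + 0.28Q.
Set SMC = demand: 61.77 + 0.28Q = 67.04 - 3.07Q → Q* = 1.5731.
Consumer price on the demand curve at Q*: 67.04 − 3.07×1.5731 = 62.2106.

P = 62.21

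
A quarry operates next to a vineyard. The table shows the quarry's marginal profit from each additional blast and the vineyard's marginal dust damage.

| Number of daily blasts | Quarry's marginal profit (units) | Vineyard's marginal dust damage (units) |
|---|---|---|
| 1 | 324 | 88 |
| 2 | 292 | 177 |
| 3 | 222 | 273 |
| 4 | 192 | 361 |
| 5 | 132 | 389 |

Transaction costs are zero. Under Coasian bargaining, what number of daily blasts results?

2

Bargaining reaches the level where marginal profit last exceeds marginal dust damage.
That holds through level 2 (292 ≥ 177) but not at 3 (222 < 273).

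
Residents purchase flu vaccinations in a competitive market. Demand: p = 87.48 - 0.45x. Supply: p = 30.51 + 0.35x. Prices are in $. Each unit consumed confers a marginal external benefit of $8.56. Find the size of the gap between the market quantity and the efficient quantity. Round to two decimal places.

10.70 units

Market equilibrium (private): 30.51 + 0.35x = 87.48 - 0.45x → x_m = 71.2125.
Social marginal benefit = demand + MEB = 96.04 - 0.45x.
Set SMB = MC: 96.04 - 0.45x = 30.51 + 0.35x → x* = 81.9125.
Gap = |71.2125 − 81.9125| = 10.7000.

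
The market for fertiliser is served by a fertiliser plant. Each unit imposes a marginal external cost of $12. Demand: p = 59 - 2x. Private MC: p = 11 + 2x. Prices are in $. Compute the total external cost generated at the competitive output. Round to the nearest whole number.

Market equilibrium (private): 11 + 2x = 59 - 2x → x_m = 12.0000.
Total external cost = MEC × x_m = 12 × 12.0000 = 144.0000.

$144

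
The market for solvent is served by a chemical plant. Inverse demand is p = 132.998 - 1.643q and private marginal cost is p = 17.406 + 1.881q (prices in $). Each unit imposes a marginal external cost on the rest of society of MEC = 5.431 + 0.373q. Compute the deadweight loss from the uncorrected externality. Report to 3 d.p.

Market equilibrium (private): 17.406 + 1.881q = 132.998 - 1.643q → q_m = 32.8014.
Social marginal cost = private MC + MEC = 22.837 + 2.254q.
Set SMC = demand: 22.837 + 2.254q = 132.998 - 1.643q → q* = 28.2682.
The welfare-loss triangle has base |q_m − q*| and height MEC(q_m) (the vertical gap between SMC and demand is zero at q* and MEC at q_m).
DWL = ½ × 4.5332 × 17.6659 = 40.0415.

DWL = $40.042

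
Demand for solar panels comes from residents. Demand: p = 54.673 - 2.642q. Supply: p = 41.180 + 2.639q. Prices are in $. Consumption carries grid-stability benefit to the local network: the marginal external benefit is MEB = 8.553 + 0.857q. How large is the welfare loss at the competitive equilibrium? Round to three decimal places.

Market equilibrium (private): 41.180 + 2.639q = 54.673 - 2.642q → q_m = 2.5550.
Social marginal benefit = demand + MEB = 63.226 - 1.785q.
Set SMB = MC: 63.226 - 1.785q = 41.180 + 2.639q → q* = 4.9833.
Height of the DWL triangle at q_m is SMB(q_m) − MC(q_m) = MEB(q_m) = 10.7426.
DWL = ½ × 2.4283 × 10.7426 = 13.0431.

DWL = $13.043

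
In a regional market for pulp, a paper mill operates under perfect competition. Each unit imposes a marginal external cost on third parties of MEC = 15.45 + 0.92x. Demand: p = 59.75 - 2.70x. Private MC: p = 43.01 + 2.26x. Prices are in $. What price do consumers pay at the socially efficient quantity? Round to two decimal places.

Social marginal cost = private MC + MEC = 58.46 + 3.18x.
Set SMC = demand: 58.46 + 3.18x = 59.75 - 2.70x → x* = 0.2194.
Consumer price on the demand curve at x*: 59.75 − 2.70×0.2194 = 59.1576.

P = $59.16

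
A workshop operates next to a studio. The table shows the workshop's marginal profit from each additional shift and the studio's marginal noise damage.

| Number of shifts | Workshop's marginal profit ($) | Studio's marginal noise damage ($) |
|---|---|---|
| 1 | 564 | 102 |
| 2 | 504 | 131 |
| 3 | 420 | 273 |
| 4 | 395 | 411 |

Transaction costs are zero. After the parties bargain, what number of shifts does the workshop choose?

3

Bargaining reaches the level where marginal profit last exceeds marginal noise damage.
That holds through level 3 (420 ≥ 273) but not at 4 (395 < 411).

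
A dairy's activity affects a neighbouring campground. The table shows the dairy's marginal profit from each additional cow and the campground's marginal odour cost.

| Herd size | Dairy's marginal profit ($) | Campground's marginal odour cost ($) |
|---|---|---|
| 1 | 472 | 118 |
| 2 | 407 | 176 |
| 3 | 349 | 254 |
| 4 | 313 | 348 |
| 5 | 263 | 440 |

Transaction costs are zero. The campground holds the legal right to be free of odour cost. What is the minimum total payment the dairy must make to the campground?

Efficient level: marginal profit ≥ marginal odour cost through level 3, so k* = 3.
With the campground holding the right, the dairy must at least compensate total damage at k*: 118 + 176 + 254 = 548.

$548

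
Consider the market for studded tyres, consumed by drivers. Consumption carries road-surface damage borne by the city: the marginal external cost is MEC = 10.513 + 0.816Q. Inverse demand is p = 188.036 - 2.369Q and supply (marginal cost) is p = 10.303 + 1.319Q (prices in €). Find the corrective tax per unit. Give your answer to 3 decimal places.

Social marginal benefit = demand − MEC = 177.523 - 3.185Q.
Set SMB = MC: 177.523 - 3.185Q = 10.303 + 1.319Q → Q* = 37.1270.
The Pigouvian tax equals MEC at Q*: 10.513 + 0.816×37.1270 = 40.8086.

tax = €40.809 per unit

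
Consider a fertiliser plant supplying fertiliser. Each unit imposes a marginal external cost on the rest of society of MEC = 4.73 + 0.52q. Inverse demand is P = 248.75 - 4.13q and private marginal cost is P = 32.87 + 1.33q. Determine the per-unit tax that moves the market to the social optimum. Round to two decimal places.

tax = 23.09 per unit

Social marginal cost = private MC + MEC = 37.60 + 1.85q.
Set SMC = demand: 37.60 + 1.85q = 248.75 - 4.13q → q* = 35.3094.
The Pigouvian tax equals MEC at q*: 4.73 + 0.52×35.3094 = 23.0909.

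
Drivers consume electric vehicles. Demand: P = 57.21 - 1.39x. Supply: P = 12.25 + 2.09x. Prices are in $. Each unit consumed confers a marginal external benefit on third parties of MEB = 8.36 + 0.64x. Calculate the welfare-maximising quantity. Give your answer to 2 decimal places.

Social marginal benefit = demand + MEB = 65.57 - 0.75x.
Set SMB = MC: 65.57 - 0.75x = 12.25 + 2.09x → x* = 18.7746.

x* = 18.77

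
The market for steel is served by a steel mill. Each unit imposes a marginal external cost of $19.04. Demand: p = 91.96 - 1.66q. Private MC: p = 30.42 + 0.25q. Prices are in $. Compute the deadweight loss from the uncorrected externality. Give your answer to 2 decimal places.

Market equilibrium (private): 30.42 + 0.25q = 91.96 - 1.66q → q_m = 32.2199.
Social marginal cost = private MC + MEC = 49.46 + 0.25q.
Set SMC = demand: 49.46 + 0.25q = 91.96 - 1.66q → q* = 22.2513.
The loss is the area between SMC and demand from q* to q_m; with linear curves that's a triangle of height MEC(q_m).
DWL = ½ × 9.9686 × 19.0400 = 94.9011.

DWL = $94.90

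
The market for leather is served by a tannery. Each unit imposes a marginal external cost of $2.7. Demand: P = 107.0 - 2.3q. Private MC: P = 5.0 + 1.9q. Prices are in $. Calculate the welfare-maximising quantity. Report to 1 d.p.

q* = 23.6

Social marginal cost = private MC + MEC = 7.7 + 1.9q.
Set SMC = demand: 7.7 + 1.9q = 107.0 - 2.3q → q* = 23.6429.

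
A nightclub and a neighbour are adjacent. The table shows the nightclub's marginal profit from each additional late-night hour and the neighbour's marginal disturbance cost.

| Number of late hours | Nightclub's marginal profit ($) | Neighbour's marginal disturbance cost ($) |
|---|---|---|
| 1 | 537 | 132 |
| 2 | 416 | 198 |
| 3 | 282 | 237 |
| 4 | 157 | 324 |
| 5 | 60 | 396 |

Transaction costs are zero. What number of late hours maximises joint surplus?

Bargaining reaches the level where marginal profit last exceeds marginal disturbance cost.
That holds through level 3 (282 ≥ 237) but not at 4 (157 < 324).

3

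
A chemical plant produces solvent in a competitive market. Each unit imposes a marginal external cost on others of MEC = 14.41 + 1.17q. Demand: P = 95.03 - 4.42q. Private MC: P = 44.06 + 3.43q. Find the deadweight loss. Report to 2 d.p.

Market equilibrium (private): 44.06 + 3.43q = 95.03 - 4.42q → q_m = 6.4930.
Social marginal cost = private MC + MEC = 58.47 + 4.60q.
Set SMC = demand: 58.47 + 4.60q = 95.03 - 4.42q → q* = 4.0532.
The loss is the area between SMC and demand from q* to q_m; with linear curves that's a triangle of height MEC(q_m).
DWL = ½ × 2.4398 × 22.0068 = 26.8461.

DWL = 26.85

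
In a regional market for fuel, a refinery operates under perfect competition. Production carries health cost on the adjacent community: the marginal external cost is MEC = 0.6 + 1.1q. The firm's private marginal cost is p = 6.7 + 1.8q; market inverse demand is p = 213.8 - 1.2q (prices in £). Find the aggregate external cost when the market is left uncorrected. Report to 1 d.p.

Market equilibrium (private): 6.7 + 1.8q = 213.8 - 1.2q → q_m = 69.0333.
Total external cost = ∫₀^{q_m} (0.6 + 1.1q) dq = 0.6×69.0333 + ½×1.1×69.0333² = 2662.4981.

£2662.5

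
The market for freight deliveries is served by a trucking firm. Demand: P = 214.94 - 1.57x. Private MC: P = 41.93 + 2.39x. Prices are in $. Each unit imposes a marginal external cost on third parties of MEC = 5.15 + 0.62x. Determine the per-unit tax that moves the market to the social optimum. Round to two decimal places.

Social marginal cost = private MC + MEC = 47.08 + 3.01x.
Set SMC = demand: 47.08 + 3.01x = 214.94 - 1.57x → x* = 36.6507.
The Pigouvian tax equals MEC at x*: 5.15 + 0.62×36.6507 = 27.8734.

tax = $27.87 per unit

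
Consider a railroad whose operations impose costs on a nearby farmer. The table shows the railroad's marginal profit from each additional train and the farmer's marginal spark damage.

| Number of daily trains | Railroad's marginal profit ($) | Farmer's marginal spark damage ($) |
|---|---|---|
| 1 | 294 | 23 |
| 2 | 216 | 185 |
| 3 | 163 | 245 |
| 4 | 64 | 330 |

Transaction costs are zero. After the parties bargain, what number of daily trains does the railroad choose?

Bargaining reaches the level where marginal profit last exceeds marginal spark damage.
That holds through level 2 (216 ≥ 185) but not at 3 (163 < 245).

2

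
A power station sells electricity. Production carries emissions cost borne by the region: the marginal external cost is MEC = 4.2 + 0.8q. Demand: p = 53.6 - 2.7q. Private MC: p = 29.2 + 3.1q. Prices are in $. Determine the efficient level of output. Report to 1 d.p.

q* = 3.1

Social marginal cost = private MC + MEC = 33.4 + 3.9q.
Set SMC = demand: 33.4 + 3.9q = 53.6 - 2.7q → q* = 3.0606.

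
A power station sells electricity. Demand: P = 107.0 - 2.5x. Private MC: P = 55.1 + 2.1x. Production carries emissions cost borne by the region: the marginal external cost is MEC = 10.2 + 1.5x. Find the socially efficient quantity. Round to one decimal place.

Social marginal cost = private MC + MEC = 65.3 + 3.6x.
Set SMC = demand: 65.3 + 3.6x = 107.0 - 2.5x → x* = 6.8361.

x* = 6.8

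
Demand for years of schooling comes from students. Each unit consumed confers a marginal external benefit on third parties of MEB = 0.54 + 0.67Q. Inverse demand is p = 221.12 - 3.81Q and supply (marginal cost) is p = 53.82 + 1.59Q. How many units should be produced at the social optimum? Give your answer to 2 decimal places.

Q* = 35.48

Social marginal benefit = demand + MEB = 221.66 - 3.14Q.
Set SMB = MC: 221.66 - 3.14Q = 53.82 + 1.59Q → Q* = 35.4841.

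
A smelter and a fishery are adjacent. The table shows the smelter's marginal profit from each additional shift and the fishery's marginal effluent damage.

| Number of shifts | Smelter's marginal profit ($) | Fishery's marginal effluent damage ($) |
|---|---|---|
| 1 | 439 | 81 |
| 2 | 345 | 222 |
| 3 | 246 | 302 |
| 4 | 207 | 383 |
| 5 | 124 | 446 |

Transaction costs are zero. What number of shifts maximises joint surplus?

Bargaining reaches the level where marginal profit last exceeds marginal effluent damage.
That holds through level 2 (345 ≥ 222) but not at 3 (246 < 302).

2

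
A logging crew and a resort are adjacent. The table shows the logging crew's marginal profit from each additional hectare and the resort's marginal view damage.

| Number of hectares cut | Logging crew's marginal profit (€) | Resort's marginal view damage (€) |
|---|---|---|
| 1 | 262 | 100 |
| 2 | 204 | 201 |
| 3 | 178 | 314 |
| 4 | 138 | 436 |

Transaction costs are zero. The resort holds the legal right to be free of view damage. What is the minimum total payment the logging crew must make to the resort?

Efficient level: marginal profit ≥ marginal view damage through level 2, so k* = 2.
With the resort holding the right, the logging crew must at least compensate total damage at k*: 100 + 201 = 301.

€301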